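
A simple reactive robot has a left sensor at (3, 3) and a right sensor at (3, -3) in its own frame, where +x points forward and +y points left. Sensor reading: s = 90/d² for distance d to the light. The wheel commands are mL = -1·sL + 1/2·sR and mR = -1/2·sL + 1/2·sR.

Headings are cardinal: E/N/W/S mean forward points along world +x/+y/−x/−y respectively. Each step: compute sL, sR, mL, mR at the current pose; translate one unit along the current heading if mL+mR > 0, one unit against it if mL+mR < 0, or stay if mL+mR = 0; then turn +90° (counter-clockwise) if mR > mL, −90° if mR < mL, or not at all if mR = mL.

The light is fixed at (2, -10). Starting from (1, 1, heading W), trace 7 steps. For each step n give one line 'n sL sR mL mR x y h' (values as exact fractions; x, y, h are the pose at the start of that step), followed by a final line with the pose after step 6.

n=0: pose=(1,1,W); sL=9/8, sR=45/106; mL=-387/424, mR=-297/848; mL+mR=-1071/848 → advance -1; mR−mL=9/16 → turn +1·90°
n=1: pose=(2,1,S); sL=90/73, sR=90/73; mL=-45/73, mR=0; mL+mR=-45/73 → advance -1; mR−mL=45/73 → turn +1·90°
n=2: pose=(2,2,E); sL=5/13, sR=1; mL=3/26, mR=4/13; mL+mR=11/26 → advance +1; mR−mL=5/26 → turn +1·90°
n=3: pose=(3,2,N); sL=90/229, sR=90/241; mL=-11385/55189, mR=-540/55189; mL+mR=-11925/55189 → advance -1; mR−mL=45/229 → turn +1·90°
n=4: pose=(3,1,W); sL=45/34, sR=9/20; mL=-747/680, mR=-297/680; mL+mR=-261/170 → advance -1; mR−mL=45/68 → turn +1·90°
n=5: pose=(4,1,S); sL=90/89, sR=18/13; mL=-369/1157, mR=216/1157; mL+mR=-153/1157 → advance -1; mR−mL=45/89 → turn +1·90°
n=6: pose=(4,2,E); sL=9/25, sR=45/53; mL=171/2650, mR=324/1325; mL+mR=819/2650 → advance +1; mR−mL=9/50 → turn +1·90°

0 9/8 45/106 -387/424 -297/848 1 1 W
1 90/73 90/73 -45/73 0 2 1 S
2 5/13 1 3/26 4/13 2 2 E
3 90/229 90/241 -11385/55189 -540/55189 3 2 N
4 45/34 9/20 -747/680 -297/680 3 1 W
5 90/89 18/13 -369/1157 216/1157 4 1 S
6 9/25 45/53 171/2650 324/1325 4 2 E
final 5 2 N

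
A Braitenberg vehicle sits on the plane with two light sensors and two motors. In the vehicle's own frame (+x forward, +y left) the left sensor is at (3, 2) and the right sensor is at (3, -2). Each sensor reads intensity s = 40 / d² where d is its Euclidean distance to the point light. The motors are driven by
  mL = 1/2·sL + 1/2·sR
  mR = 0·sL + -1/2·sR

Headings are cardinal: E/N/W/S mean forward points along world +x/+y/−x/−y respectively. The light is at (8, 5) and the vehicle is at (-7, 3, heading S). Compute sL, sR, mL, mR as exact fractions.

20/97 20/157 2540/15229 -10/157

left sensor world pos  = (-5, 0); dL² = 194
right sensor world pos = (-9, 0); dR² = 314
sL = 40/194 = 20/97
sR = 40/314 = 20/157
mL = 1/2·sL + 1/2·sR = 2540/15229
mR = 0·sL + -1/2·sR = -10/157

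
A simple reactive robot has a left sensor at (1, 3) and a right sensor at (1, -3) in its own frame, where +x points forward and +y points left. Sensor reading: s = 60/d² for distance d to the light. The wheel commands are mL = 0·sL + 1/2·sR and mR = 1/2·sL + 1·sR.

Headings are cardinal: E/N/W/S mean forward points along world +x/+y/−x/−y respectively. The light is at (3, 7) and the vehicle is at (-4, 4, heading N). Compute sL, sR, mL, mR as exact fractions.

left sensor world pos  = (-7, 5); dL² = 104
right sensor world pos = (-1, 5); dR² = 20
sL = 60/104 = 15/26
sR = 60/20 = 3
mL = 0·sL + 1/2·sR = 3/2
mR = 1/2·sL + 1·sR = 171/52

15/26 3 3/2 171/52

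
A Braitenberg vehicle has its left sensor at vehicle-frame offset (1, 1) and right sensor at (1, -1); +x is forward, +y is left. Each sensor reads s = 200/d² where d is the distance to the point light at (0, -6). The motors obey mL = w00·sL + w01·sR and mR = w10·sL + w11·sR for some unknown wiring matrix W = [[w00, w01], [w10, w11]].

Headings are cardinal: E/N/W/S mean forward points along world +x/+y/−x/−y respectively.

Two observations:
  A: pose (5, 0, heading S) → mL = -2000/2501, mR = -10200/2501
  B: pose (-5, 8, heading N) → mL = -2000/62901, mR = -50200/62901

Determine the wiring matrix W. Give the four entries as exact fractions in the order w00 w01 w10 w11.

obs A: pose=(5,0,S) → sL=200/61, sR=200/41, mL=-2000/2501, mR=-10200/2501
obs B: pose=(-5,8,N) → sL=200/261, sR=200/241, mL=-2000/62901, mR=-50200/62901
sensor matrix S = [[200/61, 200/41], [200/261, 200/241]]; det S = -160000000/157315401
solve [mL_A; mL_B] = S·[w00; w01] and [mR_A; mR_B] = S·[w10; w11]:
  w00 = 1/2, w01 = -1/2, w10 = -1/2, w11 = -1/2

1/2 -1/2 -1/2 -1/2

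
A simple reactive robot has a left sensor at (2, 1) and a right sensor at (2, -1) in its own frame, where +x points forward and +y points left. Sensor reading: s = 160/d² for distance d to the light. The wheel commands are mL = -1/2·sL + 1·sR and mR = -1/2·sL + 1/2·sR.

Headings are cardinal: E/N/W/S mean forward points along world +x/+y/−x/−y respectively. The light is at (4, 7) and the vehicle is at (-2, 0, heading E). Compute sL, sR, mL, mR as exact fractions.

40/13 2 6/13 -7/13

left sensor world pos  = (0, 1); dL² = 52
right sensor world pos = (0, -1); dR² = 80
sL = 160/52 = 40/13
sR = 160/80 = 2
mL = -1/2·sL + 1·sR = 6/13
mR = -1/2·sL + 1/2·sR = -7/13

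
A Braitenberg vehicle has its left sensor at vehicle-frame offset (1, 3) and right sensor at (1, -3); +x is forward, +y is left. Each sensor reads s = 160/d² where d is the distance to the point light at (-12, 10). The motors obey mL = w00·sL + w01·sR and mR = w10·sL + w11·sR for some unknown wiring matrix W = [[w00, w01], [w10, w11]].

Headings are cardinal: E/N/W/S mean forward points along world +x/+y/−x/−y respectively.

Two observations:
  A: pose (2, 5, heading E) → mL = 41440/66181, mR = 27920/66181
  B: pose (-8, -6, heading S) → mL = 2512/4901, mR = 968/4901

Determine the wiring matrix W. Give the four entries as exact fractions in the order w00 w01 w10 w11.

obs A: pose=(2,5,E) → sL=160/229, sR=160/289, mL=41440/66181, mR=27920/66181
obs B: pose=(-8,-6,S) → sL=80/169, sR=16/29, mL=2512/4901, mR=968/4901
sensor matrix S = [[160/229, 160/289], [80/169, 16/29]]; det S = 40028160/324353081
solve [mL_A; mL_B] = S·[w00; w01] and [mR_A; mR_B] = S·[w10; w11]:
  w00 = 1/2, w01 = 1/2, w10 = 1, w11 = -1/2

1/2 1/2 1 -1/2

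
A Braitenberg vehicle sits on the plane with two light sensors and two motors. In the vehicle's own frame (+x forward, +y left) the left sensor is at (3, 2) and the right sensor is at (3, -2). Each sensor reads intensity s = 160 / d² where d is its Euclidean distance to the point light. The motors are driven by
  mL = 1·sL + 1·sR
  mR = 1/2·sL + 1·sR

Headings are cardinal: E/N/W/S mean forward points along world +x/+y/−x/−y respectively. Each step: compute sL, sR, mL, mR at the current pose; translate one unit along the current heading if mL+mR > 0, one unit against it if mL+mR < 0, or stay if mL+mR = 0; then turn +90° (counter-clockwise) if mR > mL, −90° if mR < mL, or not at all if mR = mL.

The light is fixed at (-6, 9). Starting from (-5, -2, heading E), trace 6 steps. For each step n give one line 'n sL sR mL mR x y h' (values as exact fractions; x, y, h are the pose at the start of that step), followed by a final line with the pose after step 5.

n=0: pose=(-5,-2,E); sL=160/97, sR=32/37; mL=9024/3589, mR=6064/3589; mL+mR=15088/3589 → advance +1; mR−mL=-80/97 → turn -1·90°
n=1: pose=(-4,-2,S); sL=40/53, sR=40/49; mL=4080/2597, mR=3100/2597; mL+mR=7180/2597 → advance +1; mR−mL=-20/53 → turn -1·90°
n=2: pose=(-4,-3,W); sL=160/197, sR=160/101; mL=47680/19897, mR=39600/19897; mL+mR=87280/19897 → advance +1; mR−mL=-80/197 → turn -1·90°
n=3: pose=(-5,-3,N); sL=80/41, sR=16/9; mL=1376/369, mR=1016/369; mL+mR=2392/369 → advance +1; mR−mL=-40/41 → turn -1·90°
n=4: pose=(-5,-2,E); sL=160/97, sR=32/37; mL=9024/3589, mR=6064/3589; mL+mR=15088/3589 → advance +1; mR−mL=-80/97 → turn -1·90°
n=5: pose=(-4,-2,S); sL=40/53, sR=40/49; mL=4080/2597, mR=3100/2597; mL+mR=7180/2597 → advance +1; mR−mL=-20/53 → turn -1·90°

0 160/97 32/37 9024/3589 6064/3589 -5 -2 E
1 40/53 40/49 4080/2597 3100/2597 -4 -2 S
2 160/197 160/101 47680/19897 39600/19897 -4 -3 W
3 80/41 16/9 1376/369 1016/369 -5 -3 N
4 160/97 32/37 9024/3589 6064/3589 -5 -2 E
5 40/53 40/49 4080/2597 3100/2597 -4 -2 S
final -4 -3 W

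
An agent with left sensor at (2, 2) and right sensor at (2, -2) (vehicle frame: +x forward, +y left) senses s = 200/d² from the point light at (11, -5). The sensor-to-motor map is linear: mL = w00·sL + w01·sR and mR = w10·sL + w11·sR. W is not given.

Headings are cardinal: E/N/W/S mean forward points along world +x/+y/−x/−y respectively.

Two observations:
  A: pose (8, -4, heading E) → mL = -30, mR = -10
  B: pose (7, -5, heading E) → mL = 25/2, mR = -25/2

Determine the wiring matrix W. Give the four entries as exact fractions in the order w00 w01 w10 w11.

obs A: pose=(8,-4,E) → sL=20, sR=100, mL=-30, mR=-10
obs B: pose=(7,-5,E) → sL=25, sR=25, mL=25/2, mR=-25/2
sensor matrix S = [[20, 100], [25, 25]]; det S = -2000
solve [mL_A; mL_B] = S·[w00; w01] and [mR_A; mR_B] = S·[w10; w11]:
  w00 = 1, w01 = -1/2, w10 = -1/2, w11 = 0

1 -1/2 -1/2 0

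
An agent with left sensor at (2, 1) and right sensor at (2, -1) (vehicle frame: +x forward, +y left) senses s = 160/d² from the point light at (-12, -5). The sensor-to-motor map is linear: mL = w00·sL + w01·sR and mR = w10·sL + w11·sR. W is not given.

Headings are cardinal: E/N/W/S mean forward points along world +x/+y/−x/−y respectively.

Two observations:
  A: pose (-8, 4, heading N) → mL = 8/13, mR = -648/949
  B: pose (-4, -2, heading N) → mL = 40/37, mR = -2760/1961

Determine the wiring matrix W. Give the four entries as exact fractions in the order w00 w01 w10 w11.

obs A: pose=(-8,4,N) → sL=16/13, sR=80/73, mL=8/13, mR=-648/949
obs B: pose=(-4,-2,N) → sL=80/37, sR=80/53, mL=40/37, mR=-2760/1961
sensor matrix S = [[16/13, 80/73], [80/37, 80/53]]; det S = -952320/1860989
solve [mL_A; mL_B] = S·[w00; w01] and [mR_A; mR_B] = S·[w10; w11]:
  w00 = 1/2, w01 = 0, w10 = -1, w11 = 1/2

1/2 0 -1 1/2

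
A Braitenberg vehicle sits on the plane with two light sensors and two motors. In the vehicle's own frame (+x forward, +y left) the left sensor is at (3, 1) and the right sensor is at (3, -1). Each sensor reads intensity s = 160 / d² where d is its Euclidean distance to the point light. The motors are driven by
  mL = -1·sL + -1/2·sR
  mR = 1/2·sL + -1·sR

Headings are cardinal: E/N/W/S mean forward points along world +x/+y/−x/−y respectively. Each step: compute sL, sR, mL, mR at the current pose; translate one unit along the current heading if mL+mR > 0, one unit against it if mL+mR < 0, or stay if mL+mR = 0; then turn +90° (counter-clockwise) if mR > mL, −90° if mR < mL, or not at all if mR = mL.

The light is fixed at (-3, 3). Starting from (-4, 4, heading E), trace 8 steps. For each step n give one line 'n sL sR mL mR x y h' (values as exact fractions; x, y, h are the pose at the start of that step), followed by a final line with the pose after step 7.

n=0: pose=(-4,4,E); sL=20, sR=40; mL=-40, mR=-30; mL+mR=-70 → advance -1; mR−mL=10 → turn +1·90°
n=1: pose=(-5,4,N); sL=32/5, sR=160/17; mL=-944/85, mR=-528/85; mL+mR=-1472/85 → advance -1; mR−mL=416/85 → turn +1·90°
n=2: pose=(-5,3,W); sL=80/13, sR=80/13; mL=-120/13, mR=-40/13; mL+mR=-160/13 → advance -1; mR−mL=80/13 → turn +1·90°
n=3: pose=(-4,3,S); sL=160/9, sR=160/13; mL=-2800/117, mR=-400/117; mL+mR=-3200/117 → advance -1; mR−mL=800/39 → turn +1·90°
n=4: pose=(-4,4,E); sL=20, sR=40; mL=-40, mR=-30; mL+mR=-70 → advance -1; mR−mL=10 → turn +1·90°
n=5: pose=(-5,4,N); sL=32/5, sR=160/17; mL=-944/85, mR=-528/85; mL+mR=-1472/85 → advance -1; mR−mL=416/85 → turn +1·90°
n=6: pose=(-5,3,W); sL=80/13, sR=80/13; mL=-120/13, mR=-40/13; mL+mR=-160/13 → advance -1; mR−mL=80/13 → turn +1·90°
n=7: pose=(-4,3,S); sL=160/9, sR=160/13; mL=-2800/117, mR=-400/117; mL+mR=-3200/117 → advance -1; mR−mL=800/39 → turn +1·90°

0 20 40 -40 -30 -4 4 E
1 32/5 160/17 -944/85 -528/85 -5 4 N
2 80/13 80/13 -120/13 -40/13 -5 3 W
3 160/9 160/13 -2800/117 -400/117 -4 3 S
4 20 40 -40 -30 -4 4 E
5 32/5 160/17 -944/85 -528/85 -5 4 N
6 80/13 80/13 -120/13 -40/13 -5 3 W
7 160/9 160/13 -2800/117 -400/117 -4 3 S
final -4 4 E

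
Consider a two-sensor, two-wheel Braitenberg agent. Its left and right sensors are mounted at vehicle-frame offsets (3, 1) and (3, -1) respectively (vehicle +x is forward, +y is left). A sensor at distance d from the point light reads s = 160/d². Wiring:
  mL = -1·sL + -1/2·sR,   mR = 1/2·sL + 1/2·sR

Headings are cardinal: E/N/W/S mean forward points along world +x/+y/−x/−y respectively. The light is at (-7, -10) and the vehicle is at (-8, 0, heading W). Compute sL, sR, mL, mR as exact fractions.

left sensor world pos  = (-11, -1); dL² = 97
right sensor world pos = (-11, 1); dR² = 137
sL = 160/97 = 160/97
sR = 160/137 = 160/137
mL = -1·sL + -1/2·sR = -29680/13289
mR = 1/2·sL + 1/2·sR = 18720/13289

160/97 160/137 -29680/13289 18720/13289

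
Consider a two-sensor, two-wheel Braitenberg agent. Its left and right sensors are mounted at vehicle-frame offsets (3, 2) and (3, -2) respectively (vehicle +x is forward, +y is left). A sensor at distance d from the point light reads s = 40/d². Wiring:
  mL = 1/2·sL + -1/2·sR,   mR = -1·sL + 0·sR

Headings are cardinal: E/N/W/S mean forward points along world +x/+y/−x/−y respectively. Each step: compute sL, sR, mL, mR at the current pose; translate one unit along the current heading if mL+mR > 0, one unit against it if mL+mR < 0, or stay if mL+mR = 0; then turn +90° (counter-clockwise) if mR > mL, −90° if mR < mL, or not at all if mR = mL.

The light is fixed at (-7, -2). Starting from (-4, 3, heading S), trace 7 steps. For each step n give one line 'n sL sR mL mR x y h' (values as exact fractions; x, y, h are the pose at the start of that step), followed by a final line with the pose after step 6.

0 40/29 8 -96/29 -40/29 -4 3 S
1 2/5 10/13 -12/65 -2/5 -4 4 E
2 8/5 40/9 -64/45 -8/5 -5 4 S
3 20/13 20/41 280/533 -20/13 -5 5 W
4 40/101 8/25 96/2525 -40/101 -4 5 N
5 2/5 10/13 -12/65 -2/5 -4 4 E
6 8/5 40/9 -64/45 -8/5 -5 4 S
final -5 5 W

n=0: pose=(-4,3,S); sL=40/29, sR=8; mL=-96/29, mR=-40/29; mL+mR=-136/29 → advance -1; mR−mL=56/29 → turn +1·90°
n=1: pose=(-4,4,E); sL=2/5, sR=10/13; mL=-12/65, mR=-2/5; mL+mR=-38/65 → advance -1; mR−mL=-14/65 → turn -1·90°
n=2: pose=(-5,4,S); sL=8/5, sR=40/9; mL=-64/45, mR=-8/5; mL+mR=-136/45 → advance -1; mR−mL=-8/45 → turn -1·90°
n=3: pose=(-5,5,W); sL=20/13, sR=20/41; mL=280/533, mR=-20/13; mL+mR=-540/533 → advance -1; mR−mL=-1100/533 → turn -1·90°
n=4: pose=(-4,5,N); sL=40/101, sR=8/25; mL=96/2525, mR=-40/101; mL+mR=-904/2525 → advance -1; mR−mL=-1096/2525 → turn -1·90°
n=5: pose=(-4,4,E); sL=2/5, sR=10/13; mL=-12/65, mR=-2/5; mL+mR=-38/65 → advance -1; mR−mL=-14/65 → turn -1·90°
n=6: pose=(-5,4,S); sL=8/5, sR=40/9; mL=-64/45, mR=-8/5; mL+mR=-136/45 → advance -1; mR−mL=-8/45 → turn -1·90°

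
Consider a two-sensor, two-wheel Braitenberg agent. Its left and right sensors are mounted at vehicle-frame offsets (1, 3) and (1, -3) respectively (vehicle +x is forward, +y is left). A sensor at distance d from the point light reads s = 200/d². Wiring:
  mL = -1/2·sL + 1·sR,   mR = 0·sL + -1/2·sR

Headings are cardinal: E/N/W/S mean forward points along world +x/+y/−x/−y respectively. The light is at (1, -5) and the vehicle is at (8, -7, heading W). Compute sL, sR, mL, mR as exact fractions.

left sensor world pos  = (7, -10); dL² = 61
right sensor world pos = (7, -4); dR² = 37
sL = 200/61 = 200/61
sR = 200/37 = 200/37
mL = -1/2·sL + 1·sR = 8500/2257
mR = 0·sL + -1/2·sR = -100/37

200/61 200/37 8500/2257 -100/37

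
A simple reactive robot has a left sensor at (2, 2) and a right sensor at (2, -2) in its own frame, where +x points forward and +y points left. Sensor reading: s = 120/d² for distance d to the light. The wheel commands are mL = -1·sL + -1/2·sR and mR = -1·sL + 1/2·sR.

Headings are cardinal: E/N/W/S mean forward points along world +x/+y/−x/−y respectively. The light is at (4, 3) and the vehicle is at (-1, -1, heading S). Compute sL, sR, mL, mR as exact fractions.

left sensor world pos  = (1, -3); dL² = 45
right sensor world pos = (-3, -3); dR² = 85
sL = 120/45 = 8/3
sR = 120/85 = 24/17
mL = -1·sL + -1/2·sR = -172/51
mR = -1·sL + 1/2·sR = -100/51

8/3 24/17 -172/51 -100/51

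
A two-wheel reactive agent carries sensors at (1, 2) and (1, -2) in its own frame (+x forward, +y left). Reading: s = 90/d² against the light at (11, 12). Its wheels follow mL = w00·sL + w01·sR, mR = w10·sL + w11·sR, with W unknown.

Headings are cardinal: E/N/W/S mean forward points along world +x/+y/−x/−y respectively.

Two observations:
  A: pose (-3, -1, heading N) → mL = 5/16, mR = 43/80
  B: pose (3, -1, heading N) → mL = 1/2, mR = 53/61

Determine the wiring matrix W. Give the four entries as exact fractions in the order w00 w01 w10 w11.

obs A: pose=(-3,-1,N) → sL=9/40, sR=5/16, mL=5/16, mR=43/80
obs B: pose=(3,-1,N) → sL=45/122, sR=1/2, mL=1/2, mR=53/61
sensor matrix S = [[9/40, 5/16], [45/122, 1/2]]; det S = -27/9760
solve [mL_A; mL_B] = S·[w00; w01] and [mR_A; mR_B] = S·[w10; w11]:
  w00 = 0, w01 = 1, w10 = 1, w11 = 1

0 1 1 1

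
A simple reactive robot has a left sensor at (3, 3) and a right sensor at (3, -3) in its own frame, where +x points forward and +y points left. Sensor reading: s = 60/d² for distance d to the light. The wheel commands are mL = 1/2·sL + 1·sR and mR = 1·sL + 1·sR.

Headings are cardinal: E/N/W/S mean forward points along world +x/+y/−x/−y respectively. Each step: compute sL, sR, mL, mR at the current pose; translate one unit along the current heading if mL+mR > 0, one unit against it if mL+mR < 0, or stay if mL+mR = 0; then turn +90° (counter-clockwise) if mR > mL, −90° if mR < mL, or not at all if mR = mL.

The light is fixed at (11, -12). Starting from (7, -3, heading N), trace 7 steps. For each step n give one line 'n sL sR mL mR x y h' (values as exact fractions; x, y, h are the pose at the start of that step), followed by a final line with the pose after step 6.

0 60/193 12/29 3186/5597 4056/5597 7 -3 N
1 30/49 30/109 3105/5341 4740/5341 7 -2 W
2 60/53 60/113 6570/5989 9960/5989 6 -2 S
3 15/37 3/2 63/37 141/74 6 -3 E
4 60/193 12/29 3186/5597 4056/5597 7 -3 N
5 30/49 30/109 3105/5341 4740/5341 7 -2 W
6 60/53 60/113 6570/5989 9960/5989 6 -2 S
final 6 -3 E

n=0: pose=(7,-3,N); sL=60/193, sR=12/29; mL=3186/5597, mR=4056/5597; mL+mR=7242/5597 → advance +1; mR−mL=30/193 → turn +1·90°
n=1: pose=(7,-2,W); sL=30/49, sR=30/109; mL=3105/5341, mR=4740/5341; mL+mR=7845/5341 → advance +1; mR−mL=15/49 → turn +1·90°
n=2: pose=(6,-2,S); sL=60/53, sR=60/113; mL=6570/5989, mR=9960/5989; mL+mR=16530/5989 → advance +1; mR−mL=30/53 → turn +1·90°
n=3: pose=(6,-3,E); sL=15/37, sR=3/2; mL=63/37, mR=141/74; mL+mR=267/74 → advance +1; mR−mL=15/74 → turn +1·90°
n=4: pose=(7,-3,N); sL=60/193, sR=12/29; mL=3186/5597, mR=4056/5597; mL+mR=7242/5597 → advance +1; mR−mL=30/193 → turn +1·90°
n=5: pose=(7,-2,W); sL=30/49, sR=30/109; mL=3105/5341, mR=4740/5341; mL+mR=7845/5341 → advance +1; mR−mL=15/49 → turn +1·90°
n=6: pose=(6,-2,S); sL=60/53, sR=60/113; mL=6570/5989, mR=9960/5989; mL+mR=16530/5989 → advance +1; mR−mL=30/53 → turn +1·90°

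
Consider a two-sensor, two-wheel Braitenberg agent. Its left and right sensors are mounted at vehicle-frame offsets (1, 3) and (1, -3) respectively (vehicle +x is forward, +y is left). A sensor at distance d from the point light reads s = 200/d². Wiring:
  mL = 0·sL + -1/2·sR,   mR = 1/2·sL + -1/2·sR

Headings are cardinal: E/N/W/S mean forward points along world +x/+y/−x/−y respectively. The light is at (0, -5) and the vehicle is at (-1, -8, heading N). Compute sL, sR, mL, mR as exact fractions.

left sensor world pos  = (-4, -7); dL² = 20
right sensor world pos = (2, -7); dR² = 8
sL = 200/20 = 10
sR = 200/8 = 25
mL = 0·sL + -1/2·sR = -25/2
mR = 1/2·sL + -1/2·sR = -15/2

10 25 -25/2 -15/2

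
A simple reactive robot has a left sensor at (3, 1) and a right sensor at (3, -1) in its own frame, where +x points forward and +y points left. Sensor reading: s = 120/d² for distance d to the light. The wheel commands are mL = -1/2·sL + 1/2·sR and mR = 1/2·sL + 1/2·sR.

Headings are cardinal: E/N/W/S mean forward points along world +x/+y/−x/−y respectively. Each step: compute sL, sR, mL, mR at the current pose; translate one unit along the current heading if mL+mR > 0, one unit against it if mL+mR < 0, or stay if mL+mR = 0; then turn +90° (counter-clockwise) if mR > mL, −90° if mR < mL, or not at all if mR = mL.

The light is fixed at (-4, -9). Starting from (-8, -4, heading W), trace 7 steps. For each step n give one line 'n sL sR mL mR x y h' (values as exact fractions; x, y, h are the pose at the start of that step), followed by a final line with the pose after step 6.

0 24/13 24/17 -48/221 360/221 -8 -4 W
1 6 3 -3/2 9/2 -9 -4 S
2 120/29 120/13 960/377 2520/377 -9 -5 E
3 60/37 60/29 240/1073 1980/1073 -8 -5 N
4 24/13 24/17 -48/221 360/221 -8 -4 W
5 6 3 -3/2 9/2 -9 -4 S
6 120/29 120/13 960/377 2520/377 -9 -5 E
final -8 -5 N

n=0: pose=(-8,-4,W); sL=24/13, sR=24/17; mL=-48/221, mR=360/221; mL+mR=24/17 → advance +1; mR−mL=24/13 → turn +1·90°
n=1: pose=(-9,-4,S); sL=6, sR=3; mL=-3/2, mR=9/2; mL+mR=3 → advance +1; mR−mL=6 → turn +1·90°
n=2: pose=(-9,-5,E); sL=120/29, sR=120/13; mL=960/377, mR=2520/377; mL+mR=120/13 → advance +1; mR−mL=120/29 → turn +1·90°
n=3: pose=(-8,-5,N); sL=60/37, sR=60/29; mL=240/1073, mR=1980/1073; mL+mR=60/29 → advance +1; mR−mL=60/37 → turn +1·90°
n=4: pose=(-8,-4,W); sL=24/13, sR=24/17; mL=-48/221, mR=360/221; mL+mR=24/17 → advance +1; mR−mL=24/13 → turn +1·90°
n=5: pose=(-9,-4,S); sL=6, sR=3; mL=-3/2, mR=9/2; mL+mR=3 → advance +1; mR−mL=6 → turn +1·90°
n=6: pose=(-9,-5,E); sL=120/29, sR=120/13; mL=960/377, mR=2520/377; mL+mR=120/13 → advance +1; mR−mL=120/29 → turn +1·90°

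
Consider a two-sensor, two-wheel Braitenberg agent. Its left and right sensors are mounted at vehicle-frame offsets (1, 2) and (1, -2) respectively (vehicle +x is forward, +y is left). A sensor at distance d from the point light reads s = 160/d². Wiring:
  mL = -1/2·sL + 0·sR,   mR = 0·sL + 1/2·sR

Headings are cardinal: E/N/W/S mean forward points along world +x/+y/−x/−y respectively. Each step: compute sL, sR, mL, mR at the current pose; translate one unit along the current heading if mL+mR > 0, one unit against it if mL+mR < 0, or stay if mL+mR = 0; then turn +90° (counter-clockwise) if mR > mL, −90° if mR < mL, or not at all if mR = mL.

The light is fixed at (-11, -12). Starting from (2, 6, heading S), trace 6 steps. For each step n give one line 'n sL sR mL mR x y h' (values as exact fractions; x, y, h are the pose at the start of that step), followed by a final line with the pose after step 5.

n=0: pose=(2,6,S); sL=80/257, sR=16/41; mL=-40/257, mR=8/41; mL+mR=416/10537 → advance +1; mR−mL=3696/10537 → turn +1·90°
n=1: pose=(2,5,E); sL=160/557, sR=160/421; mL=-80/557, mR=80/421; mL+mR=10880/234497 → advance +1; mR−mL=78240/234497 → turn +1·90°
n=2: pose=(3,5,N); sL=40/117, sR=8/29; mL=-20/117, mR=4/29; mL+mR=-112/3393 → advance -1; mR−mL=1048/3393 → turn +1·90°
n=3: pose=(3,4,W); sL=32/73, sR=160/493; mL=-16/73, mR=80/493; mL+mR=-2048/35989 → advance -1; mR−mL=13728/35989 → turn +1·90°
n=4: pose=(4,4,S); sL=80/257, sR=80/197; mL=-40/257, mR=40/197; mL+mR=2400/50629 → advance +1; mR−mL=18160/50629 → turn +1·90°
n=5: pose=(4,3,E); sL=32/109, sR=32/85; mL=-16/109, mR=16/85; mL+mR=384/9265 → advance +1; mR−mL=3104/9265 → turn +1·90°

0 80/257 16/41 -40/257 8/41 2 6 S
1 160/557 160/421 -80/557 80/421 2 5 E
2 40/117 8/29 -20/117 4/29 3 5 N
3 32/73 160/493 -16/73 80/493 3 4 W
4 80/257 80/197 -40/257 40/197 4 4 S
5 32/109 32/85 -16/109 16/85 4 3 E
final 5 3 N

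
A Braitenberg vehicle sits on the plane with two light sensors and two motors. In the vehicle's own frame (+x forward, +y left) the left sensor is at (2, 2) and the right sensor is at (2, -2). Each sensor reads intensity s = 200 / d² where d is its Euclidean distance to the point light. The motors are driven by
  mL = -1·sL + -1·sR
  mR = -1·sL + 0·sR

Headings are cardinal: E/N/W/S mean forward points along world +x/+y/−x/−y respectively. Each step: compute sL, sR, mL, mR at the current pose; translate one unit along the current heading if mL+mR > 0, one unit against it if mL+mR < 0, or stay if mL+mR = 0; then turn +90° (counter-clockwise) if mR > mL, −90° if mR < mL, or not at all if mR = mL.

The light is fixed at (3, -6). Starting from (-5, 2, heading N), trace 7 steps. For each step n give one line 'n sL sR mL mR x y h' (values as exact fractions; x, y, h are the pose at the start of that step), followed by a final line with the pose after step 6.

0 1 25/17 -42/17 -1 -5 2 N
1 8/5 200/181 -2448/905 -8/5 -5 1 W
2 4 100/53 -312/53 -4 -4 1 S
3 8/5 200/61 -1488/305 -8/5 -4 2 E
4 1 25/17 -42/17 -1 -5 2 N
5 8/5 200/181 -2448/905 -8/5 -5 1 W
6 4 100/53 -312/53 -4 -4 1 S
final -4 2 E

n=0: pose=(-5,2,N); sL=1, sR=25/17; mL=-42/17, mR=-1; mL+mR=-59/17 → advance -1; mR−mL=25/17 → turn +1·90°
n=1: pose=(-5,1,W); sL=8/5, sR=200/181; mL=-2448/905, mR=-8/5; mL+mR=-3896/905 → advance -1; mR−mL=200/181 → turn +1·90°
n=2: pose=(-4,1,S); sL=4, sR=100/53; mL=-312/53, mR=-4; mL+mR=-524/53 → advance -1; mR−mL=100/53 → turn +1·90°
n=3: pose=(-4,2,E); sL=8/5, sR=200/61; mL=-1488/305, mR=-8/5; mL+mR=-1976/305 → advance -1; mR−mL=200/61 → turn +1·90°
n=4: pose=(-5,2,N); sL=1, sR=25/17; mL=-42/17, mR=-1; mL+mR=-59/17 → advance -1; mR−mL=25/17 → turn +1·90°
n=5: pose=(-5,1,W); sL=8/5, sR=200/181; mL=-2448/905, mR=-8/5; mL+mR=-3896/905 → advance -1; mR−mL=200/181 → turn +1·90°
n=6: pose=(-4,1,S); sL=4, sR=100/53; mL=-312/53, mR=-4; mL+mR=-524/53 → advance -1; mR−mL=100/53 → turn +1·90°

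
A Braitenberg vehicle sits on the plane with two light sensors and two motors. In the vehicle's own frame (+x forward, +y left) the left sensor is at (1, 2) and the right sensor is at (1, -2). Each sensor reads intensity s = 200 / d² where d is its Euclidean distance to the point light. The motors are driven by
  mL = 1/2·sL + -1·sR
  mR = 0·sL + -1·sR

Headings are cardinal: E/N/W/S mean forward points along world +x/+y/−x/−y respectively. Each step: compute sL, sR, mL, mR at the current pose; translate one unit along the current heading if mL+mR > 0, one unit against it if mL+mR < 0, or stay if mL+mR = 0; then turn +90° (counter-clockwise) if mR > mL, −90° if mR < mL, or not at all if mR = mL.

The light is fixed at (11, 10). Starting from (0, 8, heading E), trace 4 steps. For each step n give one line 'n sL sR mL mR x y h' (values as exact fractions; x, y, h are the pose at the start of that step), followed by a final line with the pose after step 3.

0 2 50/29 -21/29 -50/29 0 8 E
1 200/109 40/41 -260/4469 -40/41 -1 8 S
2 100/89 20/17 -930/1513 -20/17 -1 9 W
3 200/169 200/81 -25700/13689 -200/81 0 9 N
final 0 8 E

n=0: pose=(0,8,E); sL=2, sR=50/29; mL=-21/29, mR=-50/29; mL+mR=-71/29 → advance -1; mR−mL=-1 → turn -1·90°
n=1: pose=(-1,8,S); sL=200/109, sR=40/41; mL=-260/4469, mR=-40/41; mL+mR=-4620/4469 → advance -1; mR−mL=-100/109 → turn -1·90°
n=2: pose=(-1,9,W); sL=100/89, sR=20/17; mL=-930/1513, mR=-20/17; mL+mR=-2710/1513 → advance -1; mR−mL=-50/89 → turn -1·90°
n=3: pose=(0,9,N); sL=200/169, sR=200/81; mL=-25700/13689, mR=-200/81; mL+mR=-59500/13689 → advance -1; mR−mL=-100/169 → turn -1·90°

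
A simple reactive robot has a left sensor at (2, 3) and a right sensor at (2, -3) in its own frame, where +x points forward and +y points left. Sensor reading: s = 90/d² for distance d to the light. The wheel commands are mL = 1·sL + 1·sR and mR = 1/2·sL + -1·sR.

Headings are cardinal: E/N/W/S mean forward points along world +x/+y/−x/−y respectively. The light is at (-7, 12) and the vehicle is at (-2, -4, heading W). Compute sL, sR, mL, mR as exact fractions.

9/37 45/89 2466/3293 -2529/6586

left sensor world pos  = (-4, -7); dL² = 370
right sensor world pos = (-4, -1); dR² = 178
sL = 90/370 = 9/37
sR = 90/178 = 45/89
mL = 1·sL + 1·sR = 2466/3293
mR = 1/2·sL + -1·sR = -2529/6586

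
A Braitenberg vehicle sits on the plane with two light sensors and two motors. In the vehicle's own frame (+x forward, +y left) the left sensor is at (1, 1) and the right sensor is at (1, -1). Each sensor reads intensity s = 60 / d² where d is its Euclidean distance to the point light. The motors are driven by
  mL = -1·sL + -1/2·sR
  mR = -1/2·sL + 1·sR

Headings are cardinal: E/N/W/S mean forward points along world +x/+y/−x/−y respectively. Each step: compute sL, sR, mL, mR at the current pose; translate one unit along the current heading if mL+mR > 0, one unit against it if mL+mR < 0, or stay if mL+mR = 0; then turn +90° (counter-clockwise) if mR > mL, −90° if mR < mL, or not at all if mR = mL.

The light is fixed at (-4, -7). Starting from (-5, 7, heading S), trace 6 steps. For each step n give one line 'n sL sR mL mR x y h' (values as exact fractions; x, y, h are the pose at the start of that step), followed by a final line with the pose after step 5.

n=0: pose=(-5,7,S); sL=60/169, sR=60/173; mL=-15450/29237, mR=4950/29237; mL+mR=-10500/29237 → advance -1; mR−mL=20400/29237 → turn +1·90°
n=1: pose=(-5,8,E); sL=15/64, sR=15/49; mL=-1215/3136, mR=1185/6272; mL+mR=-1245/6272 → advance -1; mR−mL=3615/6272 → turn +1·90°
n=2: pose=(-6,8,N); sL=12/53, sR=60/257; mL=-4674/13621, mR=1638/13621; mL+mR=-3036/13621 → advance -1; mR−mL=6312/13621 → turn +1·90°
n=3: pose=(-6,7,W); sL=30/89, sR=10/39; mL=-1615/3471, mR=305/3471; mL+mR=-1310/3471 → advance -1; mR−mL=640/1157 → turn +1·90°
n=4: pose=(-5,7,S); sL=60/169, sR=60/173; mL=-15450/29237, mR=4950/29237; mL+mR=-10500/29237 → advance -1; mR−mL=20400/29237 → turn +1·90°
n=5: pose=(-5,8,E); sL=15/64, sR=15/49; mL=-1215/3136, mR=1185/6272; mL+mR=-1245/6272 → advance -1; mR−mL=3615/6272 → turn +1·90°

0 60/169 60/173 -15450/29237 4950/29237 -5 7 S
1 15/64 15/49 -1215/3136 1185/6272 -5 8 E
2 12/53 60/257 -4674/13621 1638/13621 -6 8 N
3 30/89 10/39 -1615/3471 305/3471 -6 7 W
4 60/169 60/173 -15450/29237 4950/29237 -5 7 S
5 15/64 15/49 -1215/3136 1185/6272 -5 8 E
final -6 8 N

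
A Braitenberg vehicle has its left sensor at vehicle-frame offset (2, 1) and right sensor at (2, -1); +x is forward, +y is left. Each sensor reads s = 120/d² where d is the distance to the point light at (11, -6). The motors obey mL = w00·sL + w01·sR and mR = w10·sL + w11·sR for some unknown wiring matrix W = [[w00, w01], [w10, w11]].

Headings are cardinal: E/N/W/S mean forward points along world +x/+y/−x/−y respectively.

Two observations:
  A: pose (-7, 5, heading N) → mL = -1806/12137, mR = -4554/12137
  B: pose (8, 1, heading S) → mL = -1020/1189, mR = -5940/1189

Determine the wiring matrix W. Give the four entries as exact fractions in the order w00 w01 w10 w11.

1/2 -1 -1/2 -1

obs A: pose=(-7,5,N) → sL=12/53, sR=60/229, mL=-1806/12137, mR=-4554/12137
obs B: pose=(8,1,S) → sL=120/29, sR=120/41, mL=-1020/1189, mR=-5940/1189
sensor matrix S = [[12/53, 60/229], [120/29, 120/41]]; det S = -6082560/14430893
solve [mL_A; mL_B] = S·[w00; w01] and [mR_A; mR_B] = S·[w10; w11]:
  w00 = 1/2, w01 = -1, w10 = -1/2, w11 = -1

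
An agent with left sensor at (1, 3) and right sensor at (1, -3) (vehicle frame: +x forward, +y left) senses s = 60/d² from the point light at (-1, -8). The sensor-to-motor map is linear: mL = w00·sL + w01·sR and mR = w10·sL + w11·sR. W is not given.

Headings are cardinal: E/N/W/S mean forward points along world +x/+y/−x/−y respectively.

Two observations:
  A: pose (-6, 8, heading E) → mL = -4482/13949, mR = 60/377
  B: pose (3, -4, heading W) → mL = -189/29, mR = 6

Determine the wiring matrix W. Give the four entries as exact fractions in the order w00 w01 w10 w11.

-1 -1/2 1 0

obs A: pose=(-6,8,E) → sL=60/377, sR=12/37, mL=-4482/13949, mR=60/377
obs B: pose=(3,-4,W) → sL=6, sR=30/29, mL=-189/29, mR=6
sensor matrix S = [[60/377, 12/37], [6, 30/29]]; det S = -720576/404521
solve [mL_A; mL_B] = S·[w00; w01] and [mR_A; mR_B] = S·[w10; w11]:
  w00 = -1, w01 = -1/2, w10 = 1, w11 = 0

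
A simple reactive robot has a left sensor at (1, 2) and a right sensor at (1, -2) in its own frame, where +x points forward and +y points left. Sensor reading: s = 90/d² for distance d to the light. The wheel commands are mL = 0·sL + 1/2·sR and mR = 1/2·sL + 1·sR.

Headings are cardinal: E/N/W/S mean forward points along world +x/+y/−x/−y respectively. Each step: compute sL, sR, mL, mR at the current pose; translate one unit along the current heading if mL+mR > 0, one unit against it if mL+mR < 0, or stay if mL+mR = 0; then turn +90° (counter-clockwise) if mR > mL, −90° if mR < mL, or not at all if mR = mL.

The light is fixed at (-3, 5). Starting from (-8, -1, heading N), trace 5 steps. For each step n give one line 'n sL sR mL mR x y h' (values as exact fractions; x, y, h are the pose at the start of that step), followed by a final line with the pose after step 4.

0 45/37 45/17 45/34 4095/1258 -8 -1 N
1 18/17 2 1 43/17 -8 0 W
2 45/26 9/10 9/20 459/260 -9 0 S
3 90/41 90/89 45/89 7695/3649 -9 -1 E
4 45/37 45/17 45/34 4095/1258 -8 -1 N
final -8 0 W

n=0: pose=(-8,-1,N); sL=45/37, sR=45/17; mL=45/34, mR=4095/1258; mL+mR=2880/629 → advance +1; mR−mL=1215/629 → turn +1·90°
n=1: pose=(-8,0,W); sL=18/17, sR=2; mL=1, mR=43/17; mL+mR=60/17 → advance +1; mR−mL=26/17 → turn +1·90°
n=2: pose=(-9,0,S); sL=45/26, sR=9/10; mL=9/20, mR=459/260; mL+mR=144/65 → advance +1; mR−mL=171/130 → turn +1·90°
n=3: pose=(-9,-1,E); sL=90/41, sR=90/89; mL=45/89, mR=7695/3649; mL+mR=9540/3649 → advance +1; mR−mL=5850/3649 → turn +1·90°
n=4: pose=(-8,-1,N); sL=45/37, sR=45/17; mL=45/34, mR=4095/1258; mL+mR=2880/629 → advance +1; mR−mL=1215/629 → turn +1·90°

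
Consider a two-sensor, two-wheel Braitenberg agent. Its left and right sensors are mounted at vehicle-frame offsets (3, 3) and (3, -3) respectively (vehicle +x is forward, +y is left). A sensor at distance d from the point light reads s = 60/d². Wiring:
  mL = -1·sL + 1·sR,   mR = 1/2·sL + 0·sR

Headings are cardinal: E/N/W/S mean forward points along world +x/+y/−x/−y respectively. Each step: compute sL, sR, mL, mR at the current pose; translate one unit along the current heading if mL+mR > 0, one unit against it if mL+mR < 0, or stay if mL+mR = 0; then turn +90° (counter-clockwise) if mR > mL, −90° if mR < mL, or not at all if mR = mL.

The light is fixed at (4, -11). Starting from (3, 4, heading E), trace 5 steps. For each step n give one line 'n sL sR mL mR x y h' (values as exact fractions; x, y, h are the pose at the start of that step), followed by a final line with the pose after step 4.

n=0: pose=(3,4,E); sL=15/82, sR=15/37; mL=675/3034, mR=15/164; mL+mR=1905/6068 → advance +1; mR−mL=-795/6068 → turn -1·90°
n=1: pose=(4,4,S); sL=20/51, sR=20/51; mL=0, mR=10/51; mL+mR=10/51 → advance +1; mR−mL=10/51 → turn +1·90°
n=2: pose=(4,3,E); sL=30/149, sR=6/13; mL=504/1937, mR=15/149; mL+mR=699/1937 → advance +1; mR−mL=-309/1937 → turn -1·90°
n=3: pose=(5,3,S); sL=60/137, sR=12/25; mL=144/3425, mR=30/137; mL+mR=894/3425 → advance +1; mR−mL=606/3425 → turn +1·90°
n=4: pose=(5,2,E); sL=15/68, sR=15/29; mL=585/1972, mR=15/136; mL+mR=1605/3944 → advance +1; mR−mL=-735/3944 → turn -1·90°

0 15/82 15/37 675/3034 15/164 3 4 E
1 20/51 20/51 0 10/51 4 4 S
2 30/149 6/13 504/1937 15/149 4 3 E
3 60/137 12/25 144/3425 30/137 5 3 S
4 15/68 15/29 585/1972 15/136 5 2 E
final 6 2 S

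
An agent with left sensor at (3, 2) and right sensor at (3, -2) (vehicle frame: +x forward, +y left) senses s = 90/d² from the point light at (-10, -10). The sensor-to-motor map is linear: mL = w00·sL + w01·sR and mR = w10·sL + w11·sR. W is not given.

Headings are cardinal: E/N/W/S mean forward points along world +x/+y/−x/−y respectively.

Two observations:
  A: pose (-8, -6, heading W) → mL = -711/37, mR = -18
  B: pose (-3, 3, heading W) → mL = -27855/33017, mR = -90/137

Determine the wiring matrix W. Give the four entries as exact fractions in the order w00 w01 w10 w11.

obs A: pose=(-8,-6,W) → sL=18, sR=90/37, mL=-711/37, mR=-18
obs B: pose=(-3,3,W) → sL=90/137, sR=90/241, mL=-27855/33017, mR=-90/137
sensor matrix S = [[18, 90/37], [90/137, 90/241]]; det S = 6259680/1221629
solve [mL_A; mL_B] = S·[w00; w01] and [mR_A; mR_B] = S·[w10; w11]:
  w00 = -1, w01 = -1/2, w10 = -1, w11 = 0

-1 -1/2 -1 0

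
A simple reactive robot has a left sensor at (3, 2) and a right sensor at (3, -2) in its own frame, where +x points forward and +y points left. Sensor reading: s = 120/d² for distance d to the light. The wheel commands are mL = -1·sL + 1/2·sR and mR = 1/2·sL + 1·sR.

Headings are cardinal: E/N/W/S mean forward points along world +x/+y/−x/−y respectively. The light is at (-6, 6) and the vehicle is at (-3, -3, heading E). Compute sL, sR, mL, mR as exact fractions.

24/17 120/157 -2748/2669 3924/2669

left sensor world pos  = (0, -1); dL² = 85
right sensor world pos = (0, -5); dR² = 157
sL = 120/85 = 24/17
sR = 120/157 = 120/157
mL = -1·sL + 1/2·sR = -2748/2669
mR = 1/2·sL + 1·sR = 3924/2669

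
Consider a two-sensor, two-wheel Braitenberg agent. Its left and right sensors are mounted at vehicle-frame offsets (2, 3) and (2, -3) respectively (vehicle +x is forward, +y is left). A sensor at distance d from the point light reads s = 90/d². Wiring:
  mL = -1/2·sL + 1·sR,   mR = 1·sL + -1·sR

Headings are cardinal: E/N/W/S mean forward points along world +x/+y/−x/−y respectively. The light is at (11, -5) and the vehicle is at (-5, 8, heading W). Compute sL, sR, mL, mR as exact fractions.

left sensor world pos  = (-7, 5); dL² = 424
right sensor world pos = (-7, 11); dR² = 580
sL = 90/424 = 45/212
sR = 90/580 = 9/58
mL = -1/2·sL + 1·sR = 603/12296
mR = 1·sL + -1·sR = 351/6148

45/212 9/58 603/12296 351/6148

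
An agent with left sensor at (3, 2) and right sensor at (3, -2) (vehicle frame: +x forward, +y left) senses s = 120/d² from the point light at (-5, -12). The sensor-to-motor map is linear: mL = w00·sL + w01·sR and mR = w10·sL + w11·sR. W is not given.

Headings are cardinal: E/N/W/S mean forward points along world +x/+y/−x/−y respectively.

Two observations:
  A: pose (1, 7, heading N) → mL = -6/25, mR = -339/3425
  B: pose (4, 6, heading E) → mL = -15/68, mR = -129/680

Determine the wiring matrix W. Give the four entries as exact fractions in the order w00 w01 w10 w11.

obs A: pose=(1,7,N) → sL=6/25, sR=30/137, mL=-6/25, mR=-339/3425
obs B: pose=(4,6,E) → sL=15/68, sR=3/10, mL=-15/68, mR=-129/680
sensor matrix S = [[6/25, 30/137], [15/68, 3/10]]; det S = 13797/582250
solve [mL_A; mL_B] = S·[w00; w01] and [mR_A; mR_B] = S·[w10; w11]:
  w00 = -1, w01 = 0, w10 = 1/2, w11 = -1

-1 0 1/2 -1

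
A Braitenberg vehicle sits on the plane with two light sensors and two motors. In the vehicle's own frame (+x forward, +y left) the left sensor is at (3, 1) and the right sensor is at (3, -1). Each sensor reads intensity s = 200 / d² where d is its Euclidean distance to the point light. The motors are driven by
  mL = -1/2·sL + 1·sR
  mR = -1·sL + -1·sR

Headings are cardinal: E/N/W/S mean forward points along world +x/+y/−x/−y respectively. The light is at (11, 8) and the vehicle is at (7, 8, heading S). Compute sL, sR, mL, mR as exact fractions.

100/9 100/17 50/153 -2600/153

left sensor world pos  = (8, 5); dL² = 18
right sensor world pos = (6, 5); dR² = 34
sL = 200/18 = 100/9
sR = 200/34 = 100/17
mL = -1/2·sL + 1·sR = 50/153
mR = -1·sL + -1·sR = -2600/153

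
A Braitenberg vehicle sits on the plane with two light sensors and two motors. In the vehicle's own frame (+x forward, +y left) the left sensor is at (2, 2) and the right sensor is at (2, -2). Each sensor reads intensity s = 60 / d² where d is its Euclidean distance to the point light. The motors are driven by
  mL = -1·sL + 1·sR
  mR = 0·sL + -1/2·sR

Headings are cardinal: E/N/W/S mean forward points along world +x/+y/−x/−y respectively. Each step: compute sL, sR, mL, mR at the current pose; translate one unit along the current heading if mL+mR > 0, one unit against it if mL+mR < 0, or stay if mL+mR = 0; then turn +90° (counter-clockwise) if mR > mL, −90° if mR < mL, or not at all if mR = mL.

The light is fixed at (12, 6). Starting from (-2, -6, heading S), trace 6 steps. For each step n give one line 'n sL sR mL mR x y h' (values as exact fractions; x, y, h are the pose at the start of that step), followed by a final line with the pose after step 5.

n=0: pose=(-2,-6,S); sL=3/17, sR=15/113; mL=-84/1921, mR=-15/226; mL+mR=-423/3842 → advance -1; mR−mL=-87/3842 → turn -1·90°
n=1: pose=(-2,-5,W); sL=12/85, sR=60/337; mL=1056/28645, mR=-30/337; mL+mR=-1494/28645 → advance -1; mR−mL=-3606/28645 → turn -1·90°
n=2: pose=(-1,-5,N); sL=10/51, sR=30/101; mL=520/5151, mR=-15/101; mL+mR=-245/5151 → advance -1; mR−mL=-1285/5151 → turn -1·90°
n=3: pose=(-1,-6,E); sL=60/221, sR=60/317; mL=-5760/70057, mR=-30/317; mL+mR=-12390/70057 → advance -1; mR−mL=-870/70057 → turn -1·90°
n=4: pose=(-2,-6,S); sL=3/17, sR=15/113; mL=-84/1921, mR=-15/226; mL+mR=-423/3842 → advance -1; mR−mL=-87/3842 → turn -1·90°
n=5: pose=(-2,-5,W); sL=12/85, sR=60/337; mL=1056/28645, mR=-30/337; mL+mR=-1494/28645 → advance -1; mR−mL=-3606/28645 → turn -1·90°

0 3/17 15/113 -84/1921 -15/226 -2 -6 S
1 12/85 60/337 1056/28645 -30/337 -2 -5 W
2 10/51 30/101 520/5151 -15/101 -1 -5 N
3 60/221 60/317 -5760/70057 -30/317 -1 -6 E
4 3/17 15/113 -84/1921 -15/226 -2 -6 S
5 12/85 60/337 1056/28645 -30/337 -2 -5 W
final -1 -5 N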